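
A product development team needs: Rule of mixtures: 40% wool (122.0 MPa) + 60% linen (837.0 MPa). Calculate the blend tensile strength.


Formula: Blend property = (fraction_A * property_A) + (fraction_B * property_B)
Step 1: Contribution A = 40/100 * 122.0 MPa = 48.8 MPa
Step 2: Contribution B = 60/100 * 837.0 MPa = 502.2 MPa
Step 3: Blend tensile strength = 48.8 + 502.2 = 551.0 MPa

551.0 MPa


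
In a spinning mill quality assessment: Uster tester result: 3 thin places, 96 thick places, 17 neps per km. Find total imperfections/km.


Formula: Total = thin places + thick places + neps
Total = 3 + 96 + 17
Total = 116 imperfections/km

116 imperfections/km


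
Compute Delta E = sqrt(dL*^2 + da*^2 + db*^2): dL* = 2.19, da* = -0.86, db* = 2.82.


Formula: Delta E = sqrt(dL*^2 + da*^2 + db*^2)
Step 1: dL*^2 = 2.19^2 = 4.7961
Step 2: da*^2 = (-0.86)^2 = 0.7396
Step 3: db*^2 = 2.82^2 = 7.9524
Step 4: Sum = 4.7961 + 0.7396 + 7.9524 = 13.4881
Step 5: Delta E = sqrt(13.4881) = 3.67

3.67 Delta E


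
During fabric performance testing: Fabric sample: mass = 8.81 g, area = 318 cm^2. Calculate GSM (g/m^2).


Formula: GSM = mass_g / area_m2
Step 1: Convert area: 318 cm^2 = 318 / 10000 = 0.0318 m^2
Step 2: GSM = 8.81 g / 0.0318 m^2 = 277.0 g/m^2

277.0 g/m^2


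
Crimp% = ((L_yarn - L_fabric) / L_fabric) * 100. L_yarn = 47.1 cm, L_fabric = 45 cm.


Formula: Crimp% = ((L_yarn - L_fabric) / L_fabric) * 100
Step 1: Extension = 47.1 - 45 = 2.1 cm
Step 2: Crimp% = (2.1 / 45) * 100
Step 3: Crimp% = 0.046667 * 100 = 4.6667% ≈ 4.7%

4.7%


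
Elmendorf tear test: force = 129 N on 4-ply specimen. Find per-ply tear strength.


Formula: Per-ply strength = Total force / Number of plies
Per-ply = 129 N / 4
Per-ply = 32.25 N

32.25 N


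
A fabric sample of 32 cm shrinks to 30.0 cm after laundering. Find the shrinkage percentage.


Formula: Shrinkage% = ((L_before - L_after) / L_before) * 100
Step 1: Shrinkage = 32 - 30.0 = 2.0 cm
Step 2: Shrinkage% = (2.0 / 32) * 100
Step 3: Shrinkage% = 0.0625 * 100 = 6.25% ≈ 6.3%

6.3%


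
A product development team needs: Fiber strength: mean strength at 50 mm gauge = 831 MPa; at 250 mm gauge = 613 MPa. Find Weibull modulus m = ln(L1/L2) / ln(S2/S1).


Formula: m = ln(L1/L2) / ln(S2/S1)
Step 1: ln(L1/L2) = ln(50/250) = -1.60944
Step 2: S2/S1 = 613/831 = 0.73767
Step 3: ln(S2/S1) = ln(0.73767) = -0.30426
Step 4: m = -1.60944 / -0.30426 = 5.29

5.29 (Weibull m)


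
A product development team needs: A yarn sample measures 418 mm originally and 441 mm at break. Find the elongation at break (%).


Formula: Elongation (%) = ((L_break - L0) / L0) * 100
Step 1: Extension = 441 - 418 = 23 mm
Step 2: Elongation = (23 / 418) * 100
Step 3: Elongation = 0.055024 * 100 = 5.5024% ≈ 5.5%

5.5%


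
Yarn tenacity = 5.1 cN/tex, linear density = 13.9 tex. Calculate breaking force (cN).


Formula: Breaking force = Tenacity * Linear density
F = 5.1 cN/tex * 13.9 tex
F = 70.89 cN

70.89 cN


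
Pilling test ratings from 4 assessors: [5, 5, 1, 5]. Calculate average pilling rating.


Formula: Mean = sum / count
Sum = 5 + 5 + 1 + 5 = 16
Mean = 16 / 4 = 4.0

4.0


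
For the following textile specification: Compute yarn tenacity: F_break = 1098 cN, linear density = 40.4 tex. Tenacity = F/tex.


Formula: Tenacity = Breaking force / Linear density
Tenacity = 1098 cN / 40.4 tex
Tenacity = 27.18 cN/tex

27.18 cN/tex


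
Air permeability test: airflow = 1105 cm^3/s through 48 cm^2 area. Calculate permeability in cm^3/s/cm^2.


Formula: Air Permeability = Airflow / Test Area
AP = 1105 cm^3/s / 48 cm^2
AP = 23.0 cm^3/s/cm^2

23.0 cm^3/s/cm^2


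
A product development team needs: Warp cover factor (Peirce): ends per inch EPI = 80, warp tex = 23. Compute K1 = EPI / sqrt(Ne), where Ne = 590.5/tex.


Formula: K1 = EPI / sqrt(Ne), with Ne = 590.5 / tex_warp
Step 1: Ne = 590.5 / 23 = 25.674
Step 2: sqrt(Ne) = sqrt(25.674) = 5.067
Step 3: K1 = 80 / 5.067 = 15.8

15.8


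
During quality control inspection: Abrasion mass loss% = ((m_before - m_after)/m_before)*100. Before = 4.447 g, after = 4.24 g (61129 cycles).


Formula: Mass loss% = ((m_before - m_after) / m_before) * 100
Step 1: Mass loss = 4.447 - 4.24 = 0.207 g
Step 2: Ratio = 0.207 / 4.447 = 0.0465482
Step 3: Mass loss% = 0.0465482 * 100 = 4.65482% ≈ 4.65%

4.65%


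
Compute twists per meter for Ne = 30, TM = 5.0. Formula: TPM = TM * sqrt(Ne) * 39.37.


Formula: TPM = TM * sqrt(Ne) * 39.37
Step 1: sqrt(Ne) = sqrt(30) = 5.4772
Step 2: TM * sqrt(Ne) = 5.0 * 5.4772 = 27.386
Step 3: TPM = 27.386 * 39.37 = 1078 twists/m

1078 twists/m


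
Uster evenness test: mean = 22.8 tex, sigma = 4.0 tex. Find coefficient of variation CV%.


Formula: CV% = (standard deviation / mean) * 100
Step 1: Ratio = 4.0 / 22.8 = 0.175439
Step 2: CV% = 0.175439 * 100 = 17.5439% ≈ 17.5%

17.5%


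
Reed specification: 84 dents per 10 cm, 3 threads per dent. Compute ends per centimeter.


Formula: EPC = (dents per 10 cm * ends per dent) / 10
Step 1: Total ends per 10 cm = 84 * 3 = 252
Step 2: EPC = 252 / 10 = 25.2 ends/cm

25.2 ends/cm


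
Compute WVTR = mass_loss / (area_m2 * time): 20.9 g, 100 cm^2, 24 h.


Formula: WVTR = mass_loss / (area * time)
Step 1: Convert area: 100 cm^2 = 0.01 m^2
Step 2: WVTR = 20.9 g / (0.01 m^2 * 24 h)
Step 3: WVTR = 20.9 / 0.24 = 87.1 g/m^2/h

87.1 g/m^2/h


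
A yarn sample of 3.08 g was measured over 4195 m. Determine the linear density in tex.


Formula: Tex = (mass_g / length_m) * 1000
Substituting: Tex = (3.08 / 4195) * 1000
Intermediate: 3.08 / 4195 = 0.00073421 g/m
Tex = 0.00073421 * 1000 = 0.73 tex

0.73 tex


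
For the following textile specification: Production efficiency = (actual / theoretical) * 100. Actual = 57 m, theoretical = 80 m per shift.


Formula: Efficiency% = (Actual output / Theoretical output) * 100
Efficiency% = (57 / 80) * 100
Efficiency% = 0.7125 * 100 = 71.25% ≈ 71.3%

71.3%


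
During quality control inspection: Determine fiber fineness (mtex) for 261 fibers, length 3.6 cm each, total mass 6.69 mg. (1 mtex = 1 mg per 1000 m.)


Formula: fineness (mtex) = mass (mg) / total length (km) = (mass_mg / total_length_m) * 1000
Step 1: Convert fiber length: 3.6 cm = 0.036 m
Step 2: Total fiber length = 261 * 0.036 = 9.396 m
Step 3: Linear density = 6.69 mg / 9.396 m = 0.7120 mg/m
Step 4: fineness = 0.7120 * 1000 = 712.0 mtex

712.0 mtex


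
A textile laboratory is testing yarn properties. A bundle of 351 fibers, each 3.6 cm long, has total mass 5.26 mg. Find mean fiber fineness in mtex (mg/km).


Formula: fineness (mtex) = mass (mg) / total length (km) = (mass_mg / total_length_m) * 1000
Step 1: Convert fiber length: 3.6 cm = 0.036 m
Step 2: Total fiber length = 351 * 0.036 = 12.636 m
Step 3: Linear density = 5.26 mg / 12.636 m = 0.4163 mg/m
Step 4: fineness = 0.4163 * 1000 = 416.3 mtex

416.3 mtex


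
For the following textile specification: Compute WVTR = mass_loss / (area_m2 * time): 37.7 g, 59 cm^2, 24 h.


Formula: WVTR = mass_loss / (area * time)
Step 1: Convert area: 59 cm^2 = 0.0059 m^2
Step 2: WVTR = 37.7 g / (0.0059 m^2 * 24 h)
Step 3: WVTR = 37.7 / 0.1416 = 266.2 g/m^2/h

266.2 g/m^2/h


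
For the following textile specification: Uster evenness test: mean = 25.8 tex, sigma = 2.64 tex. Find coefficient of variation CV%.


Formula: CV% = (standard deviation / mean) * 100
Step 1: Ratio = 2.64 / 25.8 = 0.102326
Step 2: CV% = 0.102326 * 100 = 10.2326% ≈ 10.2%

10.2%


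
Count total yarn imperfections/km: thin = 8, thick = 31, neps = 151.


Formula: Total = thin places + thick places + neps
Total = 8 + 31 + 151
Total = 190 imperfections/km

190 imperfections/km


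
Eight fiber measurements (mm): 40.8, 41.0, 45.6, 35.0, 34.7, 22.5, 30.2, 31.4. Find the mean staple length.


Formula: Mean = sum of lengths / count
Sum = 40.8 + 41.0 + 45.6 + 35.0 + 34.7 + 22.5 + 30.2 + 31.4
Sum = 281.2 mm
Mean = 281.2 / 8 = 35.15 mm

35.15 mm


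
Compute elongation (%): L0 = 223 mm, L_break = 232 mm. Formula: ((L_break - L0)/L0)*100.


Formula: Elongation (%) = ((L_break - L0) / L0) * 100
Step 1: Extension = 232 - 223 = 9 mm
Step 2: Elongation = (9 / 223) * 100
Step 3: Elongation = 0.040359 * 100 = 4.0359% ≈ 4.0%

4.0%


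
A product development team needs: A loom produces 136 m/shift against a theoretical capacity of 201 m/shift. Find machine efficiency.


Formula: Efficiency% = (Actual output / Theoretical output) * 100
Efficiency% = (136 / 201) * 100
Efficiency% = 0.676617 * 100 = 67.6617% ≈ 67.7%

67.7%


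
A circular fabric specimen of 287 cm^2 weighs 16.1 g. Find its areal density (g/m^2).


Formula: GSM = mass_g / area_m2
Step 1: Convert area: 287 cm^2 = 287 / 10000 = 0.0287 m^2
Step 2: GSM = 16.1 g / 0.0287 m^2 = 561.0 g/m^2

561.0 g/m^2


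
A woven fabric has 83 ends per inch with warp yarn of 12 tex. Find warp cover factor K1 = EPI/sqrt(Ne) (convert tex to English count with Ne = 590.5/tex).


Formula: K1 = EPI / sqrt(Ne), with Ne = 590.5 / tex_warp
Step 1: Ne = 590.5 / 12 = 49.208
Step 2: sqrt(Ne) = sqrt(49.208) = 7.0148
Step 3: K1 = 83 / 7.0148 = 11.8

11.8


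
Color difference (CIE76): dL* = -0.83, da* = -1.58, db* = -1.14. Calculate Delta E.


Formula: Delta E = sqrt(dL*^2 + da*^2 + db*^2)
Step 1: dL*^2 = (-0.83)^2 = 0.6889
Step 2: da*^2 = (-1.58)^2 = 2.4964
Step 3: db*^2 = (-1.14)^2 = 1.2996
Step 4: Sum = 0.6889 + 2.4964 + 1.2996 = 4.4849
Step 5: Delta E = sqrt(4.4849) = 2.12

2.12 Delta E


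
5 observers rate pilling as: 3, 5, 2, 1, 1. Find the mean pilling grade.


Formula: Mean = sum / count
Sum = 3 + 5 + 2 + 1 + 1 = 12
Mean = 12 / 5 = 2.4

2.4


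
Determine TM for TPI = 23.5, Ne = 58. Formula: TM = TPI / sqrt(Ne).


Formula: TM = TPI / sqrt(Ne)
Step 1: sqrt(Ne) = sqrt(58) = 7.6158
Step 2: TM = 23.5 / 7.6158 = 3.09

3.09 TM


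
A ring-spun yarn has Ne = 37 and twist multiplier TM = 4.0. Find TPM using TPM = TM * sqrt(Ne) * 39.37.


Formula: TPM = TM * sqrt(Ne) * 39.37
Step 1: sqrt(Ne) = sqrt(37) = 6.0828
Step 2: TM * sqrt(Ne) = 4.0 * 6.0828 = 24.3312
Step 3: TPM = 24.3312 * 39.37 = 958 twists/m

958 twists/m


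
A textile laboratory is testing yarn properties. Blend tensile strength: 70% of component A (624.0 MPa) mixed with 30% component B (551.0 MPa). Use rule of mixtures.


Formula: Blend property = (fraction_A * property_A) + (fraction_B * property_B)
Step 1: Contribution A = 70/100 * 624.0 MPa = 436.8 MPa
Step 2: Contribution B = 30/100 * 551.0 MPa = 165.3 MPa
Step 3: Blend tensile strength = 436.8 + 165.3 = 602.1 MPa

602.1 MPa


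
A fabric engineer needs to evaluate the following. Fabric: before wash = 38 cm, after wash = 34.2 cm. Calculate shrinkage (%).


Formula: Shrinkage% = ((L_before - L_after) / L_before) * 100
Step 1: Shrinkage = 38 - 34.2 = 3.8 cm
Step 2: Shrinkage% = (3.8 / 38) * 100
Step 3: Shrinkage% = 0.1 * 100 = 10.0%

10.0%


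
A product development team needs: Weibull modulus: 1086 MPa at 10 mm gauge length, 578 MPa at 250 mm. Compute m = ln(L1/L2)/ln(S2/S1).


Formula: m = ln(L1/L2) / ln(S2/S1)
Step 1: ln(L1/L2) = ln(10/250) = -3.21888
Step 2: S2/S1 = 578/1086 = 0.53223
Step 3: ln(S2/S1) = ln(0.53223) = -0.63068
Step 4: m = -3.21888 / -0.63068 = 5.10

5.10 (Weibull m)


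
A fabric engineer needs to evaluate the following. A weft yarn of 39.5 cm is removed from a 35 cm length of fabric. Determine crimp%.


Formula: Crimp% = ((L_yarn - L_fabric) / L_fabric) * 100
Step 1: Extension = 39.5 - 35 = 4.5 cm
Step 2: Crimp% = (4.5 / 35) * 100
Step 3: Crimp% = 0.128571 * 100 = 12.8571% ≈ 12.9%

12.9%


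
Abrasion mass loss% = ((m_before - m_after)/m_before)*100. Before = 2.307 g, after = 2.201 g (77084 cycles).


Formula: Mass loss% = ((m_before - m_after) / m_before) * 100
Step 1: Mass loss = 2.307 - 2.201 = 0.106 g
Step 2: Ratio = 0.106 / 2.307 = 0.0459471
Step 3: Mass loss% = 0.0459471 * 100 = 4.59471% ≈ 4.59%

4.59%


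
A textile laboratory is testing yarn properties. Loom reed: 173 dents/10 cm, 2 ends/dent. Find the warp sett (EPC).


Formula: EPC = (dents per 10 cm * ends per dent) / 10
Step 1: Total ends per 10 cm = 173 * 2 = 346
Step 2: EPC = 346 / 10 = 34.6 ends/cm

34.6 ends/cm


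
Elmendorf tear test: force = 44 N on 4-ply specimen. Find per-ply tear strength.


Formula: Per-ply strength = Total force / Number of plies
Per-ply = 44 N / 4
Per-ply = 11 N

11 N


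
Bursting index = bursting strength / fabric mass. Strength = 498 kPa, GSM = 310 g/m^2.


Formula: Bursting Index = Bursting Strength / Fabric GSM
BI = 498 kPa / 310 g/m^2
BI = 1.606 kPa/(g/m^2)

1.606 kPa/(g/m^2)


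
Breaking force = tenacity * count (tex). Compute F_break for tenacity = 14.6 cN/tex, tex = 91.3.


Formula: Breaking force = Tenacity * Linear density
F = 14.6 cN/tex * 91.3 tex
F = 1332.98 cN

1332.98 cN


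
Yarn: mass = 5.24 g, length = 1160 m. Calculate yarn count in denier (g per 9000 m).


Formula: den = (mass_g / length_m) * 9000
Substituting: den = (5.24 / 1160) * 9000
Intermediate: 5.24 / 1160 = 0.00451724 g/m
den = 0.00451724 * 9000 = 40.7 denier

40.7 denier


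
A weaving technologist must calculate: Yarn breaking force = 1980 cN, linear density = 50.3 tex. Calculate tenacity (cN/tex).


Formula: Tenacity = Breaking force / Linear density
Tenacity = 1980 cN / 50.3 tex
Tenacity = 39.36 cN/tex

39.36 cN/tex


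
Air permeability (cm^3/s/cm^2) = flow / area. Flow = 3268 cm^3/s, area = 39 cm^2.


Formula: Air Permeability = Airflow / Test Area
AP = 3268 cm^3/s / 39 cm^2
AP = 83.8 cm^3/s/cm^2

83.8 cm^3/s/cm^2


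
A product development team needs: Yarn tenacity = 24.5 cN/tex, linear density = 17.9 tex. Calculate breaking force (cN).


Formula: Breaking force = Tenacity * Linear density
F = 24.5 cN/tex * 17.9 tex
F = 438.55 cN

438.55 cN


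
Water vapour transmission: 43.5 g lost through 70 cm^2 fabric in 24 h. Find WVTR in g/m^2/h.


Formula: WVTR = mass_loss / (area * time)
Step 1: Convert area: 70 cm^2 = 0.007 m^2
Step 2: WVTR = 43.5 g / (0.007 m^2 * 24 h)
Step 3: WVTR = 43.5 / 0.168 = 258.9 g/m^2/h

258.9 g/m^2/h


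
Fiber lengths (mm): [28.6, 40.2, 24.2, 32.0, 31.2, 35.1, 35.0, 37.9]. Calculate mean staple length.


Formula: Mean = sum of lengths / count
Sum = 28.6 + 40.2 + 24.2 + 32.0 + 31.2 + 35.1 + 35.0 + 37.9
Sum = 264.2 mm
Mean = 264.2 / 8 = 33.03 mm

33.03 mm


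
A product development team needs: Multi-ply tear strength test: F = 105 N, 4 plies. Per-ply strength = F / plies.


Formula: Per-ply strength = Total force / Number of plies
Per-ply = 105 N / 4
Per-ply = 26.25 N

26.25 N


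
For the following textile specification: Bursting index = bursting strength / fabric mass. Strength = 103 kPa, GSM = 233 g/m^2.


Formula: Bursting Index = Bursting Strength / Fabric GSM
BI = 103 kPa / 233 g/m^2
BI = 0.442 kPa/(g/m^2)

0.442 kPa/(g/m^2)


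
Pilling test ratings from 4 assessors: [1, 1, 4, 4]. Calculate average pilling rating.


Formula: Mean = sum / count
Sum = 1 + 1 + 4 + 4 = 10
Mean = 10 / 4 = 2.5

2.5


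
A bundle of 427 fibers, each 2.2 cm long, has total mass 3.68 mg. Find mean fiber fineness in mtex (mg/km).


Formula: fineness (mtex) = mass (mg) / total length (km) = (mass_mg / total_length_m) * 1000
Step 1: Convert fiber length: 2.2 cm = 0.022 m
Step 2: Total fiber length = 427 * 0.022 = 9.394 m
Step 3: Linear density = 3.68 mg / 9.394 m = 0.3917 mg/m
Step 4: fineness = 0.3917 * 1000 = 391.7 mtex

391.7 mtex


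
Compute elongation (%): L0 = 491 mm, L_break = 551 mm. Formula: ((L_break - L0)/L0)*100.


Formula: Elongation (%) = ((L_break - L0) / L0) * 100
Step 1: Extension = 551 - 491 = 60 mm
Step 2: Elongation = (60 / 491) * 100
Step 3: Elongation = 0.1222 * 100 = 12.22% ≈ 12.2%

12.2%


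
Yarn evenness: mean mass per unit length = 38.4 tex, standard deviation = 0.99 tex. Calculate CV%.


Formula: CV% = (standard deviation / mean) * 100
Step 1: Ratio = 0.99 / 38.4 = 0.025781
Step 2: CV% = 0.025781 * 100 = 2.5781% ≈ 2.6%

2.6%


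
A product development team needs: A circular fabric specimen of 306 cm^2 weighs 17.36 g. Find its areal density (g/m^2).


Formula: GSM = mass_g / area_m2
Step 1: Convert area: 306 cm^2 = 306 / 10000 = 0.0306 m^2
Step 2: GSM = 17.36 g / 0.0306 m^2 = 567.3 g/m^2

567.3 g/m^2


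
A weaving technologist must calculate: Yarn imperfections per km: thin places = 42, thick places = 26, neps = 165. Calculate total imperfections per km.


Formula: Total = thin places + thick places + neps
Total = 42 + 26 + 165
Total = 233 imperfections/km

233 imperfections/km


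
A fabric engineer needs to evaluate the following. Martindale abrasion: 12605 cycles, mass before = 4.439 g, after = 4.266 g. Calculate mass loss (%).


Formula: Mass loss% = ((m_before - m_after) / m_before) * 100
Step 1: Mass loss = 4.439 - 4.266 = 0.173 g
Step 2: Ratio = 0.173 / 4.439 = 0.0389727
Step 3: Mass loss% = 0.0389727 * 100 = 3.89727% ≈ 3.90%

3.90%


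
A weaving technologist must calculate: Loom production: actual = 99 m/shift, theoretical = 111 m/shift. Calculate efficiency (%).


Formula: Efficiency% = (Actual output / Theoretical output) * 100
Efficiency% = (99 / 111) * 100
Efficiency% = 0.891892 * 100 = 89.1892% ≈ 89.2%

89.2%


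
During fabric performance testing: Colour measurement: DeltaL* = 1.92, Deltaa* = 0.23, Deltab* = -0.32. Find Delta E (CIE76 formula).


Formula: Delta E = sqrt(dL*^2 + da*^2 + db*^2)
Step 1: dL*^2 = 1.92^2 = 3.6864
Step 2: da*^2 = 0.23^2 = 0.0529
Step 3: db*^2 = (-0.32)^2 = 0.1024
Step 4: Sum = 3.6864 + 0.0529 + 0.1024 = 3.8417
Step 5: Delta E = sqrt(3.8417) = 1.96

1.96 Delta E


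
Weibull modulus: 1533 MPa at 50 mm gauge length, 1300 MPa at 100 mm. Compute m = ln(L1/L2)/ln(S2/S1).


Formula: m = ln(L1/L2) / ln(S2/S1)
Step 1: ln(L1/L2) = ln(50/100) = -0.69315
Step 2: S2/S1 = 1300/1533 = 0.84801
Step 3: ln(S2/S1) = ln(0.84801) = -0.16486
Step 4: m = -0.69315 / -0.16486 = 4.20

4.20 (Weibull m)


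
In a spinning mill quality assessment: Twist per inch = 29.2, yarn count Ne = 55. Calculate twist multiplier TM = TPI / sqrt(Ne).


Formula: TM = TPI / sqrt(Ne)
Step 1: sqrt(Ne) = sqrt(55) = 7.4162
Step 2: TM = 29.2 / 7.4162 = 3.94

3.94 TM


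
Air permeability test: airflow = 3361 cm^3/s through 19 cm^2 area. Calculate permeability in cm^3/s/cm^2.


Formula: Air Permeability = Airflow / Test Area
AP = 3361 cm^3/s / 19 cm^2
AP = 176.9 cm^3/s/cm^2

176.9 cm^3/s/cm^2


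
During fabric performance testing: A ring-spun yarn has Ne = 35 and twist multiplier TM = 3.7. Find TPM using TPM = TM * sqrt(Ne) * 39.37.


Formula: TPM = TM * sqrt(Ne) * 39.37
Step 1: sqrt(Ne) = sqrt(35) = 5.9161
Step 2: TM * sqrt(Ne) = 3.7 * 5.9161 = 21.8896
Step 3: TPM = 21.8896 * 39.37 = 862 twists/m

862 twists/m


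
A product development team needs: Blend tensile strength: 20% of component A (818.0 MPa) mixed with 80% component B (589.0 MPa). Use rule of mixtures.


Formula: Blend property = (fraction_A * property_A) + (fraction_B * property_B)
Step 1: Contribution A = 20/100 * 818.0 MPa = 163.6 MPa
Step 2: Contribution B = 80/100 * 589.0 MPa = 471.2 MPa
Step 3: Blend tensile strength = 163.6 + 471.2 = 634.8 MPa

634.8 MPa


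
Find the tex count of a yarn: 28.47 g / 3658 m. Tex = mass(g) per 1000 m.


Formula: Tex = (mass_g / length_m) * 1000
Substituting: Tex = (28.47 / 3658) * 1000
Intermediate: 28.47 / 3658 = 0.00778294 g/m
Tex = 0.00778294 * 1000 = 7.78 tex

7.78 tex


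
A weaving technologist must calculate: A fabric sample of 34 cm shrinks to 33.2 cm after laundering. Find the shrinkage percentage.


Formula: Shrinkage% = ((L_before - L_after) / L_before) * 100
Step 1: Shrinkage = 34 - 33.2 = 0.8 cm
Step 2: Shrinkage% = (0.8 / 34) * 100
Step 3: Shrinkage% = 0.023529 * 100 = 2.3529% ≈ 2.4%

2.4%


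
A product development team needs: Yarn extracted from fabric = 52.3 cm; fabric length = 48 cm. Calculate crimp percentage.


Formula: Crimp% = ((L_yarn - L_fabric) / L_fabric) * 100
Step 1: Extension = 52.3 - 48 = 4.3 cm
Step 2: Crimp% = (4.3 / 48) * 100
Step 3: Crimp% = 0.089583 * 100 = 8.9583% ≈ 9.0%

9.0%


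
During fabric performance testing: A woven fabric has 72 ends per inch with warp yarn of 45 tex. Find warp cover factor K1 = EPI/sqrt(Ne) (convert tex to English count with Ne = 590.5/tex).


Formula: K1 = EPI / sqrt(Ne), with Ne = 590.5 / tex_warp
Step 1: Ne = 590.5 / 45 = 13.122
Step 2: sqrt(Ne) = sqrt(13.122) = 3.6224
Step 3: K1 = 72 / 3.6224 = 19.9

19.9


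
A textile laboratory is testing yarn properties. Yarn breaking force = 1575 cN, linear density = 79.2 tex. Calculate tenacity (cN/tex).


Formula: Tenacity = Breaking force / Linear density
Tenacity = 1575 cN / 79.2 tex
Tenacity = 19.89 cN/tex

19.89 cN/tex


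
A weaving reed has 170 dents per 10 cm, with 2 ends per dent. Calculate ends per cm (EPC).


Formula: EPC = (dents per 10 cm * ends per dent) / 10
Step 1: Total ends per 10 cm = 170 * 2 = 340
Step 2: EPC = 340 / 10 = 34.0 ends/cm

34.0 ends/cm


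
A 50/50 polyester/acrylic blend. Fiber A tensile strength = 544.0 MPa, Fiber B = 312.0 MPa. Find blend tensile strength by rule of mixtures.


Formula: Blend property = (fraction_A * property_A) + (fraction_B * property_B)
Step 1: Contribution A = 50/100 * 544.0 MPa = 272.0 MPa
Step 2: Contribution B = 50/100 * 312.0 MPa = 156.0 MPa
Step 3: Blend tensile strength = 272.0 + 156.0 = 428.0 MPa

428.0 MPa


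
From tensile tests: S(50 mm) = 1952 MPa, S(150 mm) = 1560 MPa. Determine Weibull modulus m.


Formula: m = ln(L1/L2) / ln(S2/S1)
Step 1: ln(L1/L2) = ln(50/150) = -1.09861
Step 2: S2/S1 = 1560/1952 = 0.79918
Step 3: ln(S2/S1) = ln(0.79918) = -0.22417
Step 4: m = -1.09861 / -0.22417 = 4.90

4.90 (Weibull m)


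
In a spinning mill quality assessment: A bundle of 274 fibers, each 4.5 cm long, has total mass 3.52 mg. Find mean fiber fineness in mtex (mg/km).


Formula: fineness (mtex) = mass (mg) / total length (km) = (mass_mg / total_length_m) * 1000
Step 1: Convert fiber length: 4.5 cm = 0.045 m
Step 2: Total fiber length = 274 * 0.045 = 12.33 m
Step 3: Linear density = 3.52 mg / 12.33 m = 0.2855 mg/m
Step 4: fineness = 0.2855 * 1000 = 285.5 mtex

285.5 mtex


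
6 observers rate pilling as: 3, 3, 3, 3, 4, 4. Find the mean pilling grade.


Formula: Mean = sum / count
Sum = 3 + 3 + 3 + 3 + 4 + 4 = 20
Mean = 20 / 6 = 3.3

3.3


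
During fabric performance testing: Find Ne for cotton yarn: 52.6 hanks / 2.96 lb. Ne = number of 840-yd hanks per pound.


Formula: Ne = hanks / mass_lb
Substituting: Ne = 52.6 / 2.96
Ne = 17.8

17.8 Ne


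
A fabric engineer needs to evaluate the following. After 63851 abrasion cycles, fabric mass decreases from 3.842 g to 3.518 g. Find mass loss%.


Formula: Mass loss% = ((m_before - m_after) / m_before) * 100
Step 1: Mass loss = 3.842 - 3.518 = 0.324 g
Step 2: Ratio = 0.324 / 3.842 = 0.0843311
Step 3: Mass loss% = 0.0843311 * 100 = 8.43311% ≈ 8.43%

8.43%


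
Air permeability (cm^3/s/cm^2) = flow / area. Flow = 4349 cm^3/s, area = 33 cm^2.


Formula: Air Permeability = Airflow / Test Area
AP = 4349 cm^3/s / 33 cm^2
AP = 131.8 cm^3/s/cm^2

131.8 cm^3/s/cm^2


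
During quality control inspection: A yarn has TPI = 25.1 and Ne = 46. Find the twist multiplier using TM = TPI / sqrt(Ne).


Formula: TM = TPI / sqrt(Ne)
Step 1: sqrt(Ne) = sqrt(46) = 6.7823
Step 2: TM = 25.1 / 6.7823 = 3.70

3.70 TM


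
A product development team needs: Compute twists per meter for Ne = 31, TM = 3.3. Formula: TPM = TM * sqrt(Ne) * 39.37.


Formula: TPM = TM * sqrt(Ne) * 39.37
Step 1: sqrt(Ne) = sqrt(31) = 5.5678
Step 2: TM * sqrt(Ne) = 3.3 * 5.5678 = 18.3737
Step 3: TPM = 18.3737 * 39.37 = 723 twists/m

723 twists/m


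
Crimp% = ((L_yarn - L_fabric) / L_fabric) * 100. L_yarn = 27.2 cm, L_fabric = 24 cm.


Formula: Crimp% = ((L_yarn - L_fabric) / L_fabric) * 100
Step 1: Extension = 27.2 - 24 = 3.2 cm
Step 2: Crimp% = (3.2 / 24) * 100
Step 3: Crimp% = 0.133333 * 100 = 13.3333% ≈ 13.3%

13.3%


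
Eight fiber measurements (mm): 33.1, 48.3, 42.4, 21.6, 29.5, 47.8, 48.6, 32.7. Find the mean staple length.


Formula: Mean = sum of lengths / count
Sum = 33.1 + 48.3 + 42.4 + 21.6 + 29.5 + 47.8 + 48.6 + 32.7
Sum = 304.0 mm
Mean = 304.0 / 8 = 38.00 mm

38.00 mm


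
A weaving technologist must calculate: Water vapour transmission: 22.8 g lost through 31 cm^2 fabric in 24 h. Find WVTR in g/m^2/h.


Formula: WVTR = mass_loss / (area * time)
Step 1: Convert area: 31 cm^2 = 0.0031 m^2
Step 2: WVTR = 22.8 g / (0.0031 m^2 * 24 h)
Step 3: WVTR = 22.8 / 0.0744 = 306.5 g/m^2/h

306.5 g/m^2/h


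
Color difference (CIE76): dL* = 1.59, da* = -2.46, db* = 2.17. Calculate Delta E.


Formula: Delta E = sqrt(dL*^2 + da*^2 + db*^2)
Step 1: dL*^2 = 1.59^2 = 2.5281
Step 2: da*^2 = (-2.46)^2 = 6.0516
Step 3: db*^2 = 2.17^2 = 4.7089
Step 4: Sum = 2.5281 + 6.0516 + 4.7089 = 13.2886
Step 5: Delta E = sqrt(13.2886) = 3.65

3.65 Delta E


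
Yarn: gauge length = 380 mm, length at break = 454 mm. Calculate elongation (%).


Formula: Elongation (%) = ((L_break - L0) / L0) * 100
Step 1: Extension = 454 - 380 = 74 mm
Step 2: Elongation = (74 / 380) * 100
Step 3: Elongation = 0.194737 * 100 = 19.4737% ≈ 19.5%

19.5%


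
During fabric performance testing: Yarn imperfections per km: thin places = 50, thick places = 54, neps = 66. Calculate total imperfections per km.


Formula: Total = thin places + thick places + neps
Total = 50 + 54 + 66
Total = 170 imperfections/km

170 imperfections/km


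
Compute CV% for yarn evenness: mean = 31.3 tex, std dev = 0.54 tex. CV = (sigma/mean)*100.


Formula: CV% = (standard deviation / mean) * 100
Step 1: Ratio = 0.54 / 31.3 = 0.017252
Step 2: CV% = 0.017252 * 100 = 1.7252% ≈ 1.7%

1.7%


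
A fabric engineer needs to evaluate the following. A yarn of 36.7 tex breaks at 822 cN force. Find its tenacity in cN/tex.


Formula: Tenacity = Breaking force / Linear density
Tenacity = 822 cN / 36.7 tex
Tenacity = 22.40 cN/tex

22.40 cN/tex


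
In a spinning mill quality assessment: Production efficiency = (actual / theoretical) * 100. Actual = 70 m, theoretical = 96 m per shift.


Formula: Efficiency% = (Actual output / Theoretical output) * 100
Efficiency% = (70 / 96) * 100
Efficiency% = 0.729167 * 100 = 72.9167% ≈ 72.9%

72.9%


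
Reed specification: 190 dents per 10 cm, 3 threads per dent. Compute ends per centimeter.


Formula: EPC = (dents per 10 cm * ends per dent) / 10
Step 1: Total ends per 10 cm = 190 * 3 = 570
Step 2: EPC = 570 / 10 = 57.0 ends/cm

57.0 ends/cm


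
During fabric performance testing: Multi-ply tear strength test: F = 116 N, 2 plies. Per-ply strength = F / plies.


Formula: Per-ply strength = Total force / Number of plies
Per-ply = 116 N / 2
Per-ply = 58 N

58 N


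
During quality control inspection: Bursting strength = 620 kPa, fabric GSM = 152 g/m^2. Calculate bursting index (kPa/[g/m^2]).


Formula: Bursting Index = Bursting Strength / Fabric GSM
BI = 620 kPa / 152 g/m^2
BI = 4.079 kPa/(g/m^2)

4.079 kPa/(g/m^2)


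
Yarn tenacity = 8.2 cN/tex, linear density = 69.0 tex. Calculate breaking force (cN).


Formula: Breaking force = Tenacity * Linear density
F = 8.2 cN/tex * 69.0 tex
F = 565.80 cN

565.80 cN


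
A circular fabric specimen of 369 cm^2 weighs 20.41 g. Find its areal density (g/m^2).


Formula: GSM = mass_g / area_m2
Step 1: Convert area: 369 cm^2 = 369 / 10000 = 0.0369 m^2
Step 2: GSM = 20.41 g / 0.0369 m^2 = 553.1 g/m^2

553.1 g/m^2


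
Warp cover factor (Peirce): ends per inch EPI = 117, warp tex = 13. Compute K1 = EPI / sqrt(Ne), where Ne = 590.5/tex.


Formula: K1 = EPI / sqrt(Ne), with Ne = 590.5 / tex_warp
Step 1: Ne = 590.5 / 13 = 45.423
Step 2: sqrt(Ne) = sqrt(45.423) = 6.7397
Step 3: K1 = 117 / 6.7397 = 17.4

17.4


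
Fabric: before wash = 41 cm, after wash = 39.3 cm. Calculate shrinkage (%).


Formula: Shrinkage% = ((L_before - L_after) / L_before) * 100
Step 1: Shrinkage = 41 - 39.3 = 1.7 cm
Step 2: Shrinkage% = (1.7 / 41) * 100
Step 3: Shrinkage% = 0.041463 * 100 = 4.1463% ≈ 4.1%

4.1%


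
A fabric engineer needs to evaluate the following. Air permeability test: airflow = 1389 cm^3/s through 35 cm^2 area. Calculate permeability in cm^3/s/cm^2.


Formula: Air Permeability = Airflow / Test Area
AP = 1389 cm^3/s / 35 cm^2
AP = 39.7 cm^3/s/cm^2

39.7 cm^3/s/cm^2


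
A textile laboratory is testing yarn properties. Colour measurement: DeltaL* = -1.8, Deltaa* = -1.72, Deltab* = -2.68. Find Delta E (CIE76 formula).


Formula: Delta E = sqrt(dL*^2 + da*^2 + db*^2)
Step 1: dL*^2 = (-1.8)^2 = 3.24
Step 2: da*^2 = (-1.72)^2 = 2.9584
Step 3: db*^2 = (-2.68)^2 = 7.1824
Step 4: Sum = 3.24 + 2.9584 + 7.1824 = 13.3808
Step 5: Delta E = sqrt(13.3808) = 3.66

3.66 Delta E


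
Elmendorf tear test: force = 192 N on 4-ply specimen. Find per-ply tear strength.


Formula: Per-ply strength = Total force / Number of plies
Per-ply = 192 N / 4
Per-ply = 48 N

48 N


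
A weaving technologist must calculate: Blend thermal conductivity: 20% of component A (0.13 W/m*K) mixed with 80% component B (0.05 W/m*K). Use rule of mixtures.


Formula: Blend property = (fraction_A * property_A) + (fraction_B * property_B)
Step 1: Contribution A = 20/100 * 0.13 W/m*K = 0.026 W/m*K
Step 2: Contribution B = 80/100 * 0.05 W/m*K = 0.04 W/m*K
Step 3: Blend thermal conductivity = 0.026 + 0.04 = 0.066 W/m*K

0.066 W/m*K


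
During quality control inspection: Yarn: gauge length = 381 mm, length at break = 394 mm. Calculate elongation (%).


Formula: Elongation (%) = ((L_break - L0) / L0) * 100
Step 1: Extension = 394 - 381 = 13 mm
Step 2: Elongation = (13 / 381) * 100
Step 3: Elongation = 0.034121 * 100 = 3.4121% ≈ 3.4%

3.4%


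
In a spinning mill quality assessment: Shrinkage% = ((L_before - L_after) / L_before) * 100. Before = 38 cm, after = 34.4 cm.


Formula: Shrinkage% = ((L_before - L_after) / L_before) * 100
Step 1: Shrinkage = 38 - 34.4 = 3.6 cm
Step 2: Shrinkage% = (3.6 / 38) * 100
Step 3: Shrinkage% = 0.094737 * 100 = 9.4737% ≈ 9.5%

9.5%


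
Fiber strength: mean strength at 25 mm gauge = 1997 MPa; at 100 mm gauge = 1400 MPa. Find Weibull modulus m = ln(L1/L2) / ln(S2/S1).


Formula: m = ln(L1/L2) / ln(S2/S1)
Step 1: ln(L1/L2) = ln(25/100) = -1.38629
Step 2: S2/S1 = 1400/1997 = 0.70105
Step 3: ln(S2/S1) = ln(0.70105) = -0.35518
Step 4: m = -1.38629 / -0.35518 = 3.90

3.90 (Weibull m)


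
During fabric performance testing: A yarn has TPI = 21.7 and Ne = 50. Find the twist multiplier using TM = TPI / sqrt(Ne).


Formula: TM = TPI / sqrt(Ne)
Step 1: sqrt(Ne) = sqrt(50) = 7.0711
Step 2: TM = 21.7 / 7.0711 = 3.07

3.07 TM


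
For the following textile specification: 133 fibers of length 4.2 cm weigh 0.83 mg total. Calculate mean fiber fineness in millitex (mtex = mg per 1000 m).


Formula: fineness (mtex) = mass (mg) / total length (km) = (mass_mg / total_length_m) * 1000
Step 1: Convert fiber length: 4.2 cm = 0.042 m
Step 2: Total fiber length = 133 * 0.042 = 5.586 m
Step 3: Linear density = 0.83 mg / 5.586 m = 0.1486 mg/m
Step 4: fineness = 0.1486 * 1000 = 148.6 mtex

148.6 mtex


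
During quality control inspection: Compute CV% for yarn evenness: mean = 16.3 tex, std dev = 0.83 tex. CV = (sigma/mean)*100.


Formula: CV% = (standard deviation / mean) * 100
Step 1: Ratio = 0.83 / 16.3 = 0.05092
Step 2: CV% = 0.05092 * 100 = 5.092% ≈ 5.1%

5.1%


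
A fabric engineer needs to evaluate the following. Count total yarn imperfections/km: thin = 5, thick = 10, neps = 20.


Formula: Total = thin places + thick places + neps
Total = 5 + 10 + 20
Total = 35 imperfections/km

35 imperfections/km


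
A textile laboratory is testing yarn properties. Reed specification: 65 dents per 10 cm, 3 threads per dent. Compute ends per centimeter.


Formula: EPC = (dents per 10 cm * ends per dent) / 10
Step 1: Total ends per 10 cm = 65 * 3 = 195
Step 2: EPC = 195 / 10 = 19.5 ends/cm

19.5 ends/cm


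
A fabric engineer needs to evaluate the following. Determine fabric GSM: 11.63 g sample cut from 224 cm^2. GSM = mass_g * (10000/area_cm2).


Formula: GSM = mass_g / area_m2
Step 1: Convert area: 224 cm^2 = 224 / 10000 = 0.0224 m^2
Step 2: GSM = 11.63 g / 0.0224 m^2 = 519.2 g/m^2

519.2 g/m^2


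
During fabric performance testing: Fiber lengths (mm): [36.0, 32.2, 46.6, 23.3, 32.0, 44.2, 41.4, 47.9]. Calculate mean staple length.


Formula: Mean = sum of lengths / count
Sum = 36.0 + 32.2 + 46.6 + 23.3 + 32.0 + 44.2 + 41.4 + 47.9
Sum = 303.6 mm
Mean = 303.6 / 8 = 37.95 mm

37.95 mm


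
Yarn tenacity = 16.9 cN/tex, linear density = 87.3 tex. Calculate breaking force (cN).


Formula: Breaking force = Tenacity * Linear density
F = 16.9 cN/tex * 87.3 tex
F = 1475.37 cN

1475.37 cN


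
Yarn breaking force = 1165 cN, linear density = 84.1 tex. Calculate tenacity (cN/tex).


Formula: Tenacity = Breaking force / Linear density
Tenacity = 1165 cN / 84.1 tex
Tenacity = 13.85 cN/tex

13.85 cN/tex


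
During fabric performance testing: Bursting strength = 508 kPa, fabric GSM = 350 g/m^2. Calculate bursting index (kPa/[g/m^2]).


Formula: Bursting Index = Bursting Strength / Fabric GSM
BI = 508 kPa / 350 g/m^2
BI = 1.451 kPa/(g/m^2)

1.451 kPa/(g/m^2)


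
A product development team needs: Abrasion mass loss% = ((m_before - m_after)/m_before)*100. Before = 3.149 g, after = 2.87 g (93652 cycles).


Formula: Mass loss% = ((m_before - m_after) / m_before) * 100
Step 1: Mass loss = 3.149 - 2.87 = 0.279 g
Step 2: Ratio = 0.279 / 3.149 = 0.0885996
Step 3: Mass loss% = 0.0885996 * 100 = 8.85996% ≈ 8.86%

8.86%


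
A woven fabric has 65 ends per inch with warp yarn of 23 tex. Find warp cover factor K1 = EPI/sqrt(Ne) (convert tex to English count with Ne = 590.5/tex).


Formula: K1 = EPI / sqrt(Ne), with Ne = 590.5 / tex_warp
Step 1: Ne = 590.5 / 23 = 25.674
Step 2: sqrt(Ne) = sqrt(25.674) = 5.067
Step 3: K1 = 65 / 5.067 = 12.8

12.8


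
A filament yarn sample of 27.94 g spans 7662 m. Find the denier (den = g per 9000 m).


Formula: den = (mass_g / length_m) * 9000
Substituting: den = (27.94 / 7662) * 9000
Intermediate: 27.94 / 7662 = 0.00364657 g/m
den = 0.00364657 * 9000 = 32.8 denier

32.8 denier


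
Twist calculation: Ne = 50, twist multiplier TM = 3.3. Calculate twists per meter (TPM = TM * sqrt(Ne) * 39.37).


Formula: TPM = TM * sqrt(Ne) * 39.37
Step 1: sqrt(Ne) = sqrt(50) = 7.0711
Step 2: TM * sqrt(Ne) = 3.3 * 7.0711 = 23.3346
Step 3: TPM = 23.3346 * 39.37 = 919 twists/m

919 twists/m


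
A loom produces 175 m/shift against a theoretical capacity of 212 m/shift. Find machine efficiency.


Formula: Efficiency% = (Actual output / Theoretical output) * 100
Efficiency% = (175 / 212) * 100
Efficiency% = 0.825472 * 100 = 82.5472% ≈ 82.5%

82.5%


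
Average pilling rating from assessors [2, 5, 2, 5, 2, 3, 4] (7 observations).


Formula: Mean = sum / count
Sum = 2 + 5 + 2 + 5 + 2 + 3 + 4 = 23
Mean = 23 / 7 = 3.3

3.3


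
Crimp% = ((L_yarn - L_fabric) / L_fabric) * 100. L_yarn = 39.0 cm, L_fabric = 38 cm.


Formula: Crimp% = ((L_yarn - L_fabric) / L_fabric) * 100
Step 1: Extension = 39.0 - 38 = 1.0 cm
Step 2: Crimp% = (1.0 / 38) * 100
Step 3: Crimp% = 0.026316 * 100 = 2.6316% ≈ 2.6%

2.6%


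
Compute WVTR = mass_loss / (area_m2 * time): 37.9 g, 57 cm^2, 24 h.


Formula: WVTR = mass_loss / (area * time)
Step 1: Convert area: 57 cm^2 = 0.0057 m^2
Step 2: WVTR = 37.9 g / (0.0057 m^2 * 24 h)
Step 3: WVTR = 37.9 / 0.1368 = 277.0 g/m^2/h

277.0 g/m^2/h


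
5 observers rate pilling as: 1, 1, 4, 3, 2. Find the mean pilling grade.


Formula: Mean = sum / count
Sum = 1 + 1 + 4 + 3 + 2 = 11
Mean = 11 / 5 = 2.2

2.2


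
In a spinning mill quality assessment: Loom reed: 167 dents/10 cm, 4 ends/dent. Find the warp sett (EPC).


Formula: EPC = (dents per 10 cm * ends per dent) / 10
Step 1: Total ends per 10 cm = 167 * 4 = 668
Step 2: EPC = 668 / 10 = 66.8 ends/cm

66.8 ends/cm


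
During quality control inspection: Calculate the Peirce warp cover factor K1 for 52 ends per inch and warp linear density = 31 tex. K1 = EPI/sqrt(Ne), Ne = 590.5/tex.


Formula: K1 = EPI / sqrt(Ne), with Ne = 590.5 / tex_warp
Step 1: Ne = 590.5 / 31 = 19.048
Step 2: sqrt(Ne) = sqrt(19.048) = 4.3644
Step 3: K1 = 52 / 4.3644 = 11.9

11.9


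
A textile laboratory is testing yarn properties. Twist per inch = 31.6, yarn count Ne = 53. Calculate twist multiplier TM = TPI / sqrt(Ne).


Formula: TM = TPI / sqrt(Ne)
Step 1: sqrt(Ne) = sqrt(53) = 7.2801
Step 2: TM = 31.6 / 7.2801 = 4.34

4.34 TM


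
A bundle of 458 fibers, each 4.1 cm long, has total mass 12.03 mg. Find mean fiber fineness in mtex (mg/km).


Formula: fineness (mtex) = mass (mg) / total length (km) = (mass_mg / total_length_m) * 1000
Step 1: Convert fiber length: 4.1 cm = 0.041 m
Step 2: Total fiber length = 458 * 0.041 = 18.778 m
Step 3: Linear density = 12.03 mg / 18.778 m = 0.6406 mg/m
Step 4: fineness = 0.6406 * 1000 = 640.6 mtex

640.6 mtex


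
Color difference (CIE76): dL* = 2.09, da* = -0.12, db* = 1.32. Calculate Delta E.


Formula: Delta E = sqrt(dL*^2 + da*^2 + db*^2)
Step 1: dL*^2 = 2.09^2 = 4.3681
Step 2: da*^2 = (-0.12)^2 = 0.0144
Step 3: db*^2 = 1.32^2 = 1.7424
Step 4: Sum = 4.3681 + 0.0144 + 1.7424 = 6.1249
Step 5: Delta E = sqrt(6.1249) = 2.47

2.47 Delta E


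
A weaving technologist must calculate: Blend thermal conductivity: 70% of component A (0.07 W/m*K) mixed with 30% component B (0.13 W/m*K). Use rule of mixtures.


Formula: Blend property = (fraction_A * property_A) + (fraction_B * property_B)
Step 1: Contribution A = 70/100 * 0.07 W/m*K = 0.049 W/m*K
Step 2: Contribution B = 30/100 * 0.13 W/m*K = 0.039 W/m*K
Step 3: Blend thermal conductivity = 0.049 + 0.039 = 0.088 W/m*K

0.088 W/m*K


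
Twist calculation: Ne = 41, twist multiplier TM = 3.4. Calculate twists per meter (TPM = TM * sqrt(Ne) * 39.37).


Formula: TPM = TM * sqrt(Ne) * 39.37
Step 1: sqrt(Ne) = sqrt(41) = 6.4031
Step 2: TM * sqrt(Ne) = 3.4 * 6.4031 = 21.7705
Step 3: TPM = 21.7705 * 39.37 = 857 twists/m

857 twists/m


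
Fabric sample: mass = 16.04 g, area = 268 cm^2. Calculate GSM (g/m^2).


Formula: GSM = mass_g / area_m2
Step 1: Convert area: 268 cm^2 = 268 / 10000 = 0.0268 m^2
Step 2: GSM = 16.04 g / 0.0268 m^2 = 598.5 g/m^2

598.5 g/m^2


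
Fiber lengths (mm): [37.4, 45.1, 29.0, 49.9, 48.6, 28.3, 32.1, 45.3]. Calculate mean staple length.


Formula: Mean = sum of lengths / count
Sum = 37.4 + 45.1 + 29.0 + 49.9 + 48.6 + 28.3 + 32.1 + 45.3
Sum = 315.7 mm
Mean = 315.7 / 8 = 39.46 mm

39.46 mm


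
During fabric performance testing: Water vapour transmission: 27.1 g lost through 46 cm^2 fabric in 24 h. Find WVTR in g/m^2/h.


Formula: WVTR = mass_loss / (area * time)
Step 1: Convert area: 46 cm^2 = 0.0046 m^2
Step 2: WVTR = 27.1 g / (0.0046 m^2 * 24 h)
Step 3: WVTR = 27.1 / 0.1104 = 245.5 g/m^2/h

245.5 g/m^2/h


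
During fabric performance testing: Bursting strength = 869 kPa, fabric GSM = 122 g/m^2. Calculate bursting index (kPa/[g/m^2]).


Formula: Bursting Index = Bursting Strength / Fabric GSM
BI = 869 kPa / 122 g/m^2
BI = 7.123 kPa/(g/m^2)

7.123 kPa/(g/m^2)


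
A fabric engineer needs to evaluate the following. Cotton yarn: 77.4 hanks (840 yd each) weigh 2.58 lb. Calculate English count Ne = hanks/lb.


Formula: Ne = hanks / mass_lb
Substituting: Ne = 77.4 / 2.58
Ne = 30.0

30.0 Ne


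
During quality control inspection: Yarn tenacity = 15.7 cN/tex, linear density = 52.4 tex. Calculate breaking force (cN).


Formula: Breaking force = Tenacity * Linear density
F = 15.7 cN/tex * 52.4 tex
F = 822.68 cN

822.68 cN


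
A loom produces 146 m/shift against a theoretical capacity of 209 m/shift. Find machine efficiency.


Formula: Efficiency% = (Actual output / Theoretical output) * 100
Efficiency% = (146 / 209) * 100
Efficiency% = 0.698565 * 100 = 69.8565% ≈ 69.9%

69.9%
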